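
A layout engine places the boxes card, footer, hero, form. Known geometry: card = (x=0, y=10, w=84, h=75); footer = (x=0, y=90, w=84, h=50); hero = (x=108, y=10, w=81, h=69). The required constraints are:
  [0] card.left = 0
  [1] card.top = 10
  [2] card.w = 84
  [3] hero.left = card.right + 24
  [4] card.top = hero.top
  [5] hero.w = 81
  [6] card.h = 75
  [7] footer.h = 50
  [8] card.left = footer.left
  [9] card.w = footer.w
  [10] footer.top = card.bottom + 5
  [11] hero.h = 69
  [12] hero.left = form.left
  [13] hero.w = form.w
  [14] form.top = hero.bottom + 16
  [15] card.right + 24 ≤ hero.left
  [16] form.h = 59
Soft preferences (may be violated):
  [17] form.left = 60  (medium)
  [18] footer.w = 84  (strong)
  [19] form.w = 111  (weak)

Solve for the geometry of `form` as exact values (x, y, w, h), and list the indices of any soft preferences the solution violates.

form = (x=108, y=95, w=81, h=59)
violated soft preferences: 17, 19

1. form.x = 108  [hero.left = form.left]
2. form.w = 81  [hero.w = form.w]
3. form.y = 95  [form.top = hero.bottom + 16]
4. form.h = 59  [form.h = 59]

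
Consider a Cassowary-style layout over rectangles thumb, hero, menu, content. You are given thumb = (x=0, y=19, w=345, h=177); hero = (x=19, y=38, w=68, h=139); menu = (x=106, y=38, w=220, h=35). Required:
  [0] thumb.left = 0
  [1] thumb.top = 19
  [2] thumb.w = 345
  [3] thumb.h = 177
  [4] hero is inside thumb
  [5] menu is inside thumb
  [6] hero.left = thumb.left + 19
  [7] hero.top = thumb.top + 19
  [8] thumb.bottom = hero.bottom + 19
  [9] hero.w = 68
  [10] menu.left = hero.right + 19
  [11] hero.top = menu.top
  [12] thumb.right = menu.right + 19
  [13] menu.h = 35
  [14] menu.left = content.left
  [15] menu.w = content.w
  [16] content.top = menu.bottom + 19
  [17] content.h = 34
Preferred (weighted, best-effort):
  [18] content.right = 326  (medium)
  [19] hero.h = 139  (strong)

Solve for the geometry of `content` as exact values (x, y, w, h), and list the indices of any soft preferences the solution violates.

content = (x=106, y=92, w=220, h=34)
violated soft preferences: none

1. content.x = 106  [menu.left = content.left]
2. content.w = 220  [menu.w = content.w]
3. content.y = 92  [content.top = menu.bottom + 19]
4. content.h = 34  [content.h = 34]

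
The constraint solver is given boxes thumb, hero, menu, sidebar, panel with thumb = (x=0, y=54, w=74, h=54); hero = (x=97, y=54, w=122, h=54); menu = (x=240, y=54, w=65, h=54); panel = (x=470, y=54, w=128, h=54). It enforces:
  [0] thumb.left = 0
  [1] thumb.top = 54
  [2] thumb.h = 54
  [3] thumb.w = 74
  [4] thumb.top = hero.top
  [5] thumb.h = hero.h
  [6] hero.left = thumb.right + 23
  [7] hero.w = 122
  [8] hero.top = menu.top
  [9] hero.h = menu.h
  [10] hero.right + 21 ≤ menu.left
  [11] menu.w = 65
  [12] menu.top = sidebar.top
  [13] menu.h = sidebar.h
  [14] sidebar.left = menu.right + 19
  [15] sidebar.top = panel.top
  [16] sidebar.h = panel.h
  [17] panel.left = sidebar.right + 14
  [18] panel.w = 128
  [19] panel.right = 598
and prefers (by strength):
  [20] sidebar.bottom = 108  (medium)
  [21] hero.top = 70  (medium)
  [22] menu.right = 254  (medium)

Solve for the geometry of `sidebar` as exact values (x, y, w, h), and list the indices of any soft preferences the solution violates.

sidebar = (x=324, y=54, w=132, h=54)
violated soft preferences: 21, 22

1. sidebar.y = 54  [menu.top = sidebar.top]
2. sidebar.h = 54  [menu.h = sidebar.h]
3. sidebar.x = 324  [sidebar.left = menu.right + 19]
4. sidebar.w = 132  [panel.left = sidebar.right + 14]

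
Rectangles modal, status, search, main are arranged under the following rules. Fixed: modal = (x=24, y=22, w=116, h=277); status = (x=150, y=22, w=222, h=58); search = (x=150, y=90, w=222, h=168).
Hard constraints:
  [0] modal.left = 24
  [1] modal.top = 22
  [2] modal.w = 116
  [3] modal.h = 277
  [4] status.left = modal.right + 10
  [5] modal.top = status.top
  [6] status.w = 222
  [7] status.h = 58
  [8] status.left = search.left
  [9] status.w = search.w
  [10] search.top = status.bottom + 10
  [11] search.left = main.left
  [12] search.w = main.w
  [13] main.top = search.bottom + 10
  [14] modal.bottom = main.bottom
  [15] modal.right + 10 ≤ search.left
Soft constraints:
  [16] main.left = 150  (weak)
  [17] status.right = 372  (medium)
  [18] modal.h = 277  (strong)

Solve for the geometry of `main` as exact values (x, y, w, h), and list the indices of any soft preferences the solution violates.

main = (x=150, y=268, w=222, h=31)
violated soft preferences: none

1. main.x = 150  [search.left = main.left]
2. main.w = 222  [search.w = main.w]
3. main.y = 268  [main.top = search.bottom + 10]
4. main.h = 31  [modal.bottom = main.bottom]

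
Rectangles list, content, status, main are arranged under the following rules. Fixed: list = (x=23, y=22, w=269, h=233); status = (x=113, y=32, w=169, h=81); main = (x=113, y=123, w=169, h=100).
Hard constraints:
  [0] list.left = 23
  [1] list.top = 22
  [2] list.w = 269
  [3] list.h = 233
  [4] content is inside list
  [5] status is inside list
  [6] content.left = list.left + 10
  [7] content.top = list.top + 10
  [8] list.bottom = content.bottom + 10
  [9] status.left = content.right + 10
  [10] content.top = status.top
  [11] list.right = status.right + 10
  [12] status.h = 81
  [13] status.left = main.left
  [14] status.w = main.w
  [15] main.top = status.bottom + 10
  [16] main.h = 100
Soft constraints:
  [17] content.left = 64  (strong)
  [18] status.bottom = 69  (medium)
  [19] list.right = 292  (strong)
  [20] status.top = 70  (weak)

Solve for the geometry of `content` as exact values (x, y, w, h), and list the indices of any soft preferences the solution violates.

content = (x=33, y=32, w=70, h=213)
violated soft preferences: 17, 18, 20

1. content.x = 33  [content.left = list.left + 10]
2. content.y = 32  [content.top = list.top + 10]
3. content.h = 213  [list.bottom = content.bottom + 10]
4. content.w = 70  [status.left = content.right + 10]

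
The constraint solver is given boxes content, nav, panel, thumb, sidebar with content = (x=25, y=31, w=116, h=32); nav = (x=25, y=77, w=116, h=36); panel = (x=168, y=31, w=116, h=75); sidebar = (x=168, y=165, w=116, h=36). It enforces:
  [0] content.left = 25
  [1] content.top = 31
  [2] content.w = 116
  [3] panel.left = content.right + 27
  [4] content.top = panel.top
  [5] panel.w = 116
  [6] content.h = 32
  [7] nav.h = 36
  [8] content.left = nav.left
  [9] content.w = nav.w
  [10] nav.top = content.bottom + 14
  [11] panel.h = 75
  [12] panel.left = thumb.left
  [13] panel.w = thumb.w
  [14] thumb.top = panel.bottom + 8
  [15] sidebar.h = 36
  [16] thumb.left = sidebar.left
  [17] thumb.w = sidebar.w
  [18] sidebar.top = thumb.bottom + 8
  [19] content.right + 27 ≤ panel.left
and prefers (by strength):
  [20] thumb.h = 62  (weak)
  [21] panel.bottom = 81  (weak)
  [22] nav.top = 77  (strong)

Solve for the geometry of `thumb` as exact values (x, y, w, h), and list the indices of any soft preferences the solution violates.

1. thumb.x = 168  [panel.left = thumb.left]
2. thumb.w = 116  [panel.w = thumb.w]
3. thumb.y = 114  [thumb.top = panel.bottom + 8]
4. thumb.h = 43  [sidebar.top = thumb.bottom + 8]

thumb = (x=168, y=114, w=116, h=43)
violated soft preferences: 20, 21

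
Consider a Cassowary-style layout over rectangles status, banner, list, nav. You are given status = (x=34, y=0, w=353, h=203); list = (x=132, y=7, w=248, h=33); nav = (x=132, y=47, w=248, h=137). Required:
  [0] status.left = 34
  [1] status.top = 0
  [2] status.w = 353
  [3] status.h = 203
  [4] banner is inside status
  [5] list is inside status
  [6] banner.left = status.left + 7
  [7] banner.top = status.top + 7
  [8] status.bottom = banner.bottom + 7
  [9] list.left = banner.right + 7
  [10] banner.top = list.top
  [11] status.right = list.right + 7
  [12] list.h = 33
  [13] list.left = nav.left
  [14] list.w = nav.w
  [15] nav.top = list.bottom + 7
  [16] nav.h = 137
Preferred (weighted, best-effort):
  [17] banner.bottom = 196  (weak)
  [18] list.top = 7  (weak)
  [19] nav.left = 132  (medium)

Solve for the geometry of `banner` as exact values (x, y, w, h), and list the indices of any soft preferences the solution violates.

banner = (x=41, y=7, w=84, h=189)
violated soft preferences: none

1. banner.x = 41  [banner.left = status.left + 7]
2. banner.y = 7  [banner.top = status.top + 7]
3. banner.h = 189  [status.bottom = banner.bottom + 7]
4. banner.w = 84  [list.left = banner.right + 7]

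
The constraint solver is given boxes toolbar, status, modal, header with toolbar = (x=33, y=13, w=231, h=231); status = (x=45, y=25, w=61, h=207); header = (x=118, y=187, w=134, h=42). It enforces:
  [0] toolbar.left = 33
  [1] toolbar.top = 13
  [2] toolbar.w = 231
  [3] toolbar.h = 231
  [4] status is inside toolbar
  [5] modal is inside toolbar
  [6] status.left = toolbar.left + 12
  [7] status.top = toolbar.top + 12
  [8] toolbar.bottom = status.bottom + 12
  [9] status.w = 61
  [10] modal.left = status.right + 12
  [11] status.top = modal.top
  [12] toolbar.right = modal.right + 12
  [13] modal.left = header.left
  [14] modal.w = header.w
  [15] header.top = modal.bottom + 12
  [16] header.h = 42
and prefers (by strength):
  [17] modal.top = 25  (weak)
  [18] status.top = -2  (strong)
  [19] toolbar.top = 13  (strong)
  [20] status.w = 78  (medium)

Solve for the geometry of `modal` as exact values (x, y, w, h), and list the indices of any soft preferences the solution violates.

modal = (x=118, y=25, w=134, h=150)
violated soft preferences: 18, 20

1. modal.x = 118  [modal.left = status.right + 12]
2. modal.y = 25  [status.top = modal.top]
3. modal.w = 134  [toolbar.right = modal.right + 12]
4. modal.h = 150  [header.top = modal.bottom + 12]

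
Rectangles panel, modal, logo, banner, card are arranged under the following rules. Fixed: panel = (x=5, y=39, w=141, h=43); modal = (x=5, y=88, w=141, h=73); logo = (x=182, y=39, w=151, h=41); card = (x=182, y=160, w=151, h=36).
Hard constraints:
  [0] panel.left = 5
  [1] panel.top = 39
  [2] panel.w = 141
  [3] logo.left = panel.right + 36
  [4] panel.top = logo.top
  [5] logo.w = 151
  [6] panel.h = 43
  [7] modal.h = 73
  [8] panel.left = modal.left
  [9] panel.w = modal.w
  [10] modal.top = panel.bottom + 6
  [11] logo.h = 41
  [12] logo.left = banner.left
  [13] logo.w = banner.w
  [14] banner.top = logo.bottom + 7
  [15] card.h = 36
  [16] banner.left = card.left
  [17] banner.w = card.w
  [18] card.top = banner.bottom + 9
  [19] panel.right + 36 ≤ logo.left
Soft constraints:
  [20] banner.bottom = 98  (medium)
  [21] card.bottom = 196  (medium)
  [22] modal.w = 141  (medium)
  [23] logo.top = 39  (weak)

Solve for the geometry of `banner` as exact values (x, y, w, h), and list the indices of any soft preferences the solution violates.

1. banner.x = 182  [logo.left = banner.left]
2. banner.w = 151  [logo.w = banner.w]
3. banner.y = 87  [banner.top = logo.bottom + 7]
4. banner.h = 64  [card.top = banner.bottom + 9]

banner = (x=182, y=87, w=151, h=64)
violated soft preferences: 20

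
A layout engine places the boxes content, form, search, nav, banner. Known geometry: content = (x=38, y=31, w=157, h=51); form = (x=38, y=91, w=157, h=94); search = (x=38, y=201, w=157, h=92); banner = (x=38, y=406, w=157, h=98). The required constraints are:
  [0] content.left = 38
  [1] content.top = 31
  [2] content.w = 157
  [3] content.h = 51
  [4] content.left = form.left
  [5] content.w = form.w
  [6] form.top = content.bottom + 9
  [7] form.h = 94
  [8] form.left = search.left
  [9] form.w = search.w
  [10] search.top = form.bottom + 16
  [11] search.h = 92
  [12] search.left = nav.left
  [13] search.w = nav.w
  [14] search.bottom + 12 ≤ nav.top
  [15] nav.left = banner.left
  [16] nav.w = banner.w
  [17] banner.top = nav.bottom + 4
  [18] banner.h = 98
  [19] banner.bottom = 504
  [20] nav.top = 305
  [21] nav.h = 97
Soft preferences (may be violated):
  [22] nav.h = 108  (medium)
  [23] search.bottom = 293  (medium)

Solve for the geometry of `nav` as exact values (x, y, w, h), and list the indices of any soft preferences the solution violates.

nav = (x=38, y=305, w=157, h=97)
violated soft preferences: 22

1. nav.x = 38  [search.left = nav.left]
2. nav.w = 157  [search.w = nav.w]
3. nav.y = 305  [nav.top = 305]
4. nav.h = 97  [nav.h = 97]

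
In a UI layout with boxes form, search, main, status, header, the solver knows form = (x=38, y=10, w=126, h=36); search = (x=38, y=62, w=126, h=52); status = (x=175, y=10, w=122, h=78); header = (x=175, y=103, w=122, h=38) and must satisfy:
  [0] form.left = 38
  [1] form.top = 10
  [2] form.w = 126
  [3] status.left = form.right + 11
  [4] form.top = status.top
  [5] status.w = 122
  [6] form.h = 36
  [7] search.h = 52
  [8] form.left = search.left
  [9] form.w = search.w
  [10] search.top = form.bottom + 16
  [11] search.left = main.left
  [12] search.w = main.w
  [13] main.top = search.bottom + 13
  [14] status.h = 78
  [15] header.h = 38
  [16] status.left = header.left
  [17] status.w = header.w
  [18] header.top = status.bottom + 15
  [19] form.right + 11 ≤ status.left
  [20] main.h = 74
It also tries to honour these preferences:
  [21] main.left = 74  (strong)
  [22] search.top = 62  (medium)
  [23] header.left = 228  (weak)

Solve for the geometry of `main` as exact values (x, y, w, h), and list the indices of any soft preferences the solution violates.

main = (x=38, y=127, w=126, h=74)
violated soft preferences: 21, 23

1. main.x = 38  [search.left = main.left]
2. main.w = 126  [search.w = main.w]
3. main.y = 127  [main.top = search.bottom + 13]
4. main.h = 74  [main.h = 74]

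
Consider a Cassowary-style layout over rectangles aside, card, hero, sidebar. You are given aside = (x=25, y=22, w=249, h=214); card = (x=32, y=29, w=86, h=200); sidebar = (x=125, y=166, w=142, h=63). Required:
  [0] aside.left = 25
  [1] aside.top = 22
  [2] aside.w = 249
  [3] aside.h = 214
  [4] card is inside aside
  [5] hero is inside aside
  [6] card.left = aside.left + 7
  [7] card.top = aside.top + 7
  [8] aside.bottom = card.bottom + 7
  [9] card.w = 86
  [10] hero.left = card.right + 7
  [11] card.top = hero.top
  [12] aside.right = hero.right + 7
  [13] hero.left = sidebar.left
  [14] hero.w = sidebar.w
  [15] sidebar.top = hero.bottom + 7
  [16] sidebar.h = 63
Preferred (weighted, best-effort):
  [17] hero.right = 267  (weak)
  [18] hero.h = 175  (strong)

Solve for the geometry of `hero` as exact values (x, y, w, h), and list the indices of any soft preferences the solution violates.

hero = (x=125, y=29, w=142, h=130)
violated soft preferences: 18

1. hero.x = 125  [hero.left = card.right + 7]
2. hero.y = 29  [card.top = hero.top]
3. hero.w = 142  [aside.right = hero.right + 7]
4. hero.h = 130  [sidebar.top = hero.bottom + 7]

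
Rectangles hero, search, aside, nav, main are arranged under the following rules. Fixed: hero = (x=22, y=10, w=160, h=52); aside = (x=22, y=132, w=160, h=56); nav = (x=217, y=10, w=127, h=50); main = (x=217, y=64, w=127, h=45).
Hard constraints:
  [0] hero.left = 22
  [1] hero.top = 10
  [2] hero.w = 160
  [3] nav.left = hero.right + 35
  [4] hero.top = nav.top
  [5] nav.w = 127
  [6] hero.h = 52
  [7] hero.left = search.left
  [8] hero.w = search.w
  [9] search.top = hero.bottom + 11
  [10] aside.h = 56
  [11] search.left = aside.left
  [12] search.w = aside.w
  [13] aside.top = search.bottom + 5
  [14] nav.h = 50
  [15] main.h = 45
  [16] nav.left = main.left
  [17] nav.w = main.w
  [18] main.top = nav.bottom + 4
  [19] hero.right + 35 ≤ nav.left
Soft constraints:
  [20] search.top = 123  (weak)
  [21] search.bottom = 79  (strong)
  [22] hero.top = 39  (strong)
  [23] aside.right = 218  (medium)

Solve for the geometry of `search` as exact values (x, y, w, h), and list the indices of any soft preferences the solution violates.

1. search.x = 22  [hero.left = search.left]
2. search.w = 160  [hero.w = search.w]
3. search.y = 73  [search.top = hero.bottom + 11]
4. search.h = 54  [aside.top = search.bottom + 5]

search = (x=22, y=73, w=160, h=54)
violated soft preferences: 20, 21, 22, 23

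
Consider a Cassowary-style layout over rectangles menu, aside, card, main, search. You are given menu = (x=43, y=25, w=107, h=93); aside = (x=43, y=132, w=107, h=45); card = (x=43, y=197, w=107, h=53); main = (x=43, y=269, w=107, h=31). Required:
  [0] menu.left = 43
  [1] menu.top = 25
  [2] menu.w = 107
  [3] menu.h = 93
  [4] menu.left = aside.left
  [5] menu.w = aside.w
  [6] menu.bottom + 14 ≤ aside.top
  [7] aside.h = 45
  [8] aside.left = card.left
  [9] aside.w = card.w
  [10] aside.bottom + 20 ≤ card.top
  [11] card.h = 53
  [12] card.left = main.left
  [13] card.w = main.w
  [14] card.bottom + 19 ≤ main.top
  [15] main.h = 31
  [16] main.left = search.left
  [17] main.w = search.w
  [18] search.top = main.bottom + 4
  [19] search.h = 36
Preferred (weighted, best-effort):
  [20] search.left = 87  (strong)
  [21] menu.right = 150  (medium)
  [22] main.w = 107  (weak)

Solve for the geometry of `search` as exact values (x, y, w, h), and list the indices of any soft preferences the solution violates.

search = (x=43, y=304, w=107, h=36)
violated soft preferences: 20

1. search.x = 43  [main.left = search.left]
2. search.w = 107  [main.w = search.w]
3. search.y = 304  [search.top = main.bottom + 4]
4. search.h = 36  [search.h = 36]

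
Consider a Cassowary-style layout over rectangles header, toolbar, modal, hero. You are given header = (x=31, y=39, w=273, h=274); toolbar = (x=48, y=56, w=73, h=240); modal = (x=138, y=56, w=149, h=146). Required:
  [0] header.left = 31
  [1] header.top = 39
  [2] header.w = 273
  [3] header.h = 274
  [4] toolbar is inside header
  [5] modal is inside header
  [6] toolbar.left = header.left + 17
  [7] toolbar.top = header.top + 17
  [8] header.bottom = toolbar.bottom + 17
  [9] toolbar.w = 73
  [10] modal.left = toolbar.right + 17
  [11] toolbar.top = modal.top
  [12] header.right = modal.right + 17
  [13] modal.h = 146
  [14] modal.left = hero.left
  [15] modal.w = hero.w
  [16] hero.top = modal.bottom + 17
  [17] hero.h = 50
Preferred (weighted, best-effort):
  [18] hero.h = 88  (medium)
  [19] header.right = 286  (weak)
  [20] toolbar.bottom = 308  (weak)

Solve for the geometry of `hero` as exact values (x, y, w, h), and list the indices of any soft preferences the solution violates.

1. hero.x = 138  [modal.left = hero.left]
2. hero.w = 149  [modal.w = hero.w]
3. hero.y = 219  [hero.top = modal.bottom + 17]
4. hero.h = 50  [hero.h = 50]

hero = (x=138, y=219, w=149, h=50)
violated soft preferences: 18, 19, 20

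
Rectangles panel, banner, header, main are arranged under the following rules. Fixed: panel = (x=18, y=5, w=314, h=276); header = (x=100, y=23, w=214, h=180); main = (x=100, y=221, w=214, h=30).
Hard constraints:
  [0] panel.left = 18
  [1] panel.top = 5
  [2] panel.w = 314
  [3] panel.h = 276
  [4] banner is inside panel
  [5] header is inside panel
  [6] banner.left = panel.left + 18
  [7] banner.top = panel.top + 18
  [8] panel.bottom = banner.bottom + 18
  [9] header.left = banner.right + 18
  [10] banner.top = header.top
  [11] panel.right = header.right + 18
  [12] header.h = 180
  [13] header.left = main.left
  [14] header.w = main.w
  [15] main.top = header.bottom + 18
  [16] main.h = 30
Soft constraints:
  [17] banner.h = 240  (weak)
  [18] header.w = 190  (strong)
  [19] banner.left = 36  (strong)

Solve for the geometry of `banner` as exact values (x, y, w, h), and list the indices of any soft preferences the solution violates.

1. banner.x = 36  [banner.left = panel.left + 18]
2. banner.y = 23  [banner.top = panel.top + 18]
3. banner.h = 240  [panel.bottom = banner.bottom + 18]
4. banner.w = 46  [header.left = banner.right + 18]

banner = (x=36, y=23, w=46, h=240)
violated soft preferences: 18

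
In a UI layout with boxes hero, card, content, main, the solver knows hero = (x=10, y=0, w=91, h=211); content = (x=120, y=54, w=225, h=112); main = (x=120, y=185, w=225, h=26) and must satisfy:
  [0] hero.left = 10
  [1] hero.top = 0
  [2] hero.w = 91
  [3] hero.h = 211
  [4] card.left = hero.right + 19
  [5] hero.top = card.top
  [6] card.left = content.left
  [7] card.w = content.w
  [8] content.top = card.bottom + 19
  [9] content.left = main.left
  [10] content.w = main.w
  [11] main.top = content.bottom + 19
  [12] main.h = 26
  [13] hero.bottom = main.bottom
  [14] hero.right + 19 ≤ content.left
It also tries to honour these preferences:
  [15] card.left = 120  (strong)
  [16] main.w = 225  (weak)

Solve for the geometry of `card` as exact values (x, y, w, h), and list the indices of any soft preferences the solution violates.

1. card.x = 120  [card.left = hero.right + 19]
2. card.y = 0  [hero.top = card.top]
3. card.w = 225  [card.w = content.w]
4. card.h = 35  [content.top = card.bottom + 19]

card = (x=120, y=0, w=225, h=35)
violated soft preferences: none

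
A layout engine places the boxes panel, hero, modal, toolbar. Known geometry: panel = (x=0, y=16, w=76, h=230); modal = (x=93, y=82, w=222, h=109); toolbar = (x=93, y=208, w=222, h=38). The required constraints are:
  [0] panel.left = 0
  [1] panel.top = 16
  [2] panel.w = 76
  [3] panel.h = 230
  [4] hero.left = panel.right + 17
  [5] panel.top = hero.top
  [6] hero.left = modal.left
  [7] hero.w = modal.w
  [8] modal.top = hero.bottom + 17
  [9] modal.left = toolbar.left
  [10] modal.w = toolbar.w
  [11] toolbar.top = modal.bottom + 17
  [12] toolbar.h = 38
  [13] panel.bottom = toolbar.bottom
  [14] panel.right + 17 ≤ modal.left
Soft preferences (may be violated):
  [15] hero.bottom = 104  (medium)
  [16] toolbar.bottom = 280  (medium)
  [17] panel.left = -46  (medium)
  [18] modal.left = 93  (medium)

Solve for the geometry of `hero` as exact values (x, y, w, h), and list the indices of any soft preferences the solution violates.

hero = (x=93, y=16, w=222, h=49)
violated soft preferences: 15, 16, 17

1. hero.x = 93  [hero.left = panel.right + 17]
2. hero.y = 16  [panel.top = hero.top]
3. hero.w = 222  [hero.w = modal.w]
4. hero.h = 49  [modal.top = hero.bottom + 17]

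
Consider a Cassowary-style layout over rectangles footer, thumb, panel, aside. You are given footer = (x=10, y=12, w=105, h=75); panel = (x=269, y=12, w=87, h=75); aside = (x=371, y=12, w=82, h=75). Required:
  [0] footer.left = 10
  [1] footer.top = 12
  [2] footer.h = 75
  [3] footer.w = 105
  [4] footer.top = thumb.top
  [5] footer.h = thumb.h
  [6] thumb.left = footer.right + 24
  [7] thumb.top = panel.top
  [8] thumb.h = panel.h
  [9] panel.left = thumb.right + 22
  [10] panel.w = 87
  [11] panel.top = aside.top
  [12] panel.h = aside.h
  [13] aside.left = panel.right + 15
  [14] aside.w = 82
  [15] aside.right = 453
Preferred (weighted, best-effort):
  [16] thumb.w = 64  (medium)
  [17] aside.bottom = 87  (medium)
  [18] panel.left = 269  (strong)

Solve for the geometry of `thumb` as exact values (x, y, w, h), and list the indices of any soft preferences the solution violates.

thumb = (x=139, y=12, w=108, h=75)
violated soft preferences: 16

1. thumb.y = 12  [footer.top = thumb.top]
2. thumb.h = 75  [footer.h = thumb.h]
3. thumb.x = 139  [thumb.left = footer.right + 24]
4. thumb.w = 108  [panel.left = thumb.right + 22]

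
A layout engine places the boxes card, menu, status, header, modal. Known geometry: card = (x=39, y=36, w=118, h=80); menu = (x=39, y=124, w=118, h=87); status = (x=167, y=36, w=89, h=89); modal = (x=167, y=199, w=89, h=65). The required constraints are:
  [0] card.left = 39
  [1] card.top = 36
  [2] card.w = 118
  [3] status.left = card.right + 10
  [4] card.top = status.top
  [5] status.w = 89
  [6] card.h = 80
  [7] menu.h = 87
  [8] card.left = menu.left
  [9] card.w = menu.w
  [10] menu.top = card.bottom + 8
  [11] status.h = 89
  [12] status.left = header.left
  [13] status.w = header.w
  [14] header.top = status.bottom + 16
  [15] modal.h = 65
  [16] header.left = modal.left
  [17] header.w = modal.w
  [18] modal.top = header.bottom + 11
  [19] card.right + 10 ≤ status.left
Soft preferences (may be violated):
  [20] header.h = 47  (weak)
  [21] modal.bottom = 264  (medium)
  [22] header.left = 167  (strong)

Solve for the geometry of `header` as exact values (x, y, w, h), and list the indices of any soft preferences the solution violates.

header = (x=167, y=141, w=89, h=47)
violated soft preferences: none

1. header.x = 167  [status.left = header.left]
2. header.w = 89  [status.w = header.w]
3. header.y = 141  [header.top = status.bottom + 16]
4. header.h = 47  [modal.top = header.bottom + 11]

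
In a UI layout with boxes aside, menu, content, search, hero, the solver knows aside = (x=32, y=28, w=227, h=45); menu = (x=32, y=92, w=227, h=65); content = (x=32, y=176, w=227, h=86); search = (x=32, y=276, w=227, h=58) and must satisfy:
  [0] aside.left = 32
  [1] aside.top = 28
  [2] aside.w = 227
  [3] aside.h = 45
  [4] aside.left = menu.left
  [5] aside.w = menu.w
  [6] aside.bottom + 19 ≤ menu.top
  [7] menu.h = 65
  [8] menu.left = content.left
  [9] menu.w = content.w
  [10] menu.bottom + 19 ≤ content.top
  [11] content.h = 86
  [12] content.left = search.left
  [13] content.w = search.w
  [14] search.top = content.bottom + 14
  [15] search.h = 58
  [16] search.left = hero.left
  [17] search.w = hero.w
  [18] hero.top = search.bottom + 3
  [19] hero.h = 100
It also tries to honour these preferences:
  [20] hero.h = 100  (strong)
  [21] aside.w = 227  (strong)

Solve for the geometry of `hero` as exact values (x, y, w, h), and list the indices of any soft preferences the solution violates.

hero = (x=32, y=337, w=227, h=100)
violated soft preferences: none

1. hero.x = 32  [search.left = hero.left]
2. hero.w = 227  [search.w = hero.w]
3. hero.y = 337  [hero.top = search.bottom + 3]
4. hero.h = 100  [hero.h = 100]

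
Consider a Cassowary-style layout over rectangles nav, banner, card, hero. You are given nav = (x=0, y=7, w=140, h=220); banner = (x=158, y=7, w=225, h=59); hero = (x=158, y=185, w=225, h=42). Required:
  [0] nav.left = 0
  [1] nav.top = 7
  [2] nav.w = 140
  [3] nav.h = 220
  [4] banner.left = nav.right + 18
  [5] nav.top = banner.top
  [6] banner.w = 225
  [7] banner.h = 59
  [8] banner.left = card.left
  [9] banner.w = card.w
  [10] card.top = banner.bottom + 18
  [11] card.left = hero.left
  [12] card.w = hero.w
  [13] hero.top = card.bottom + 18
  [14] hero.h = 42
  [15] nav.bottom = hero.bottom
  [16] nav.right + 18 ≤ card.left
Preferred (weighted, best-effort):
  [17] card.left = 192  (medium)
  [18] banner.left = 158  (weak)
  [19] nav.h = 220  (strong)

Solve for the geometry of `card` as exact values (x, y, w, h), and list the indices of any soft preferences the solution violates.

card = (x=158, y=84, w=225, h=83)
violated soft preferences: 17

1. card.x = 158  [banner.left = card.left]
2. card.w = 225  [banner.w = card.w]
3. card.y = 84  [card.top = banner.bottom + 18]
4. card.h = 83  [hero.top = card.bottom + 18]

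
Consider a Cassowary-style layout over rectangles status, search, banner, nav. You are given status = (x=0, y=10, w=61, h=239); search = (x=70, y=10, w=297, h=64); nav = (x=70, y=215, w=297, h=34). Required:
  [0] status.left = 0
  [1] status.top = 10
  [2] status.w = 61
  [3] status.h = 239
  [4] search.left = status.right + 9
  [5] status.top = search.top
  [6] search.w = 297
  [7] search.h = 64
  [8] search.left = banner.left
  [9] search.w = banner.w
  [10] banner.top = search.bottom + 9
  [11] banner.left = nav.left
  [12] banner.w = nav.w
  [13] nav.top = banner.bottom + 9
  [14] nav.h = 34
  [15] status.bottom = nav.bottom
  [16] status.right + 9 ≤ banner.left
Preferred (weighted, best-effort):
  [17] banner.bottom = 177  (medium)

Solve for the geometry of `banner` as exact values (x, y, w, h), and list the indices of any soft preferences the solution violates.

1. banner.x = 70  [search.left = banner.left]
2. banner.w = 297  [search.w = banner.w]
3. banner.y = 83  [banner.top = search.bottom + 9]
4. banner.h = 123  [nav.top = banner.bottom + 9]

banner = (x=70, y=83, w=297, h=123)
violated soft preferences: 17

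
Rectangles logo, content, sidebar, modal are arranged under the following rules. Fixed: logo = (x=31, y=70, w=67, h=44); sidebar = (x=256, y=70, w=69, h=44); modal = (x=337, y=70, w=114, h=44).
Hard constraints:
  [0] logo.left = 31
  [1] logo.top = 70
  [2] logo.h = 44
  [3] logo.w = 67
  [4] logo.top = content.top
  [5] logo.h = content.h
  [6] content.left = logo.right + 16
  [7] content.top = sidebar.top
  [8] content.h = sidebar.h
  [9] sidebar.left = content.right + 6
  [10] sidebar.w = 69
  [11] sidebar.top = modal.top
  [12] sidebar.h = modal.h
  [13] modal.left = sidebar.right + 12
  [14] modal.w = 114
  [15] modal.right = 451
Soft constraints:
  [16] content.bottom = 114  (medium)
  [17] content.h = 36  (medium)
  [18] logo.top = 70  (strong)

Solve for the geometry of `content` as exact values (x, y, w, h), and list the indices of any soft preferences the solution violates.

1. content.y = 70  [logo.top = content.top]
2. content.h = 44  [logo.h = content.h]
3. content.x = 114  [content.left = logo.right + 16]
4. content.w = 136  [sidebar.left = content.right + 6]

content = (x=114, y=70, w=136, h=44)
violated soft preferences: 17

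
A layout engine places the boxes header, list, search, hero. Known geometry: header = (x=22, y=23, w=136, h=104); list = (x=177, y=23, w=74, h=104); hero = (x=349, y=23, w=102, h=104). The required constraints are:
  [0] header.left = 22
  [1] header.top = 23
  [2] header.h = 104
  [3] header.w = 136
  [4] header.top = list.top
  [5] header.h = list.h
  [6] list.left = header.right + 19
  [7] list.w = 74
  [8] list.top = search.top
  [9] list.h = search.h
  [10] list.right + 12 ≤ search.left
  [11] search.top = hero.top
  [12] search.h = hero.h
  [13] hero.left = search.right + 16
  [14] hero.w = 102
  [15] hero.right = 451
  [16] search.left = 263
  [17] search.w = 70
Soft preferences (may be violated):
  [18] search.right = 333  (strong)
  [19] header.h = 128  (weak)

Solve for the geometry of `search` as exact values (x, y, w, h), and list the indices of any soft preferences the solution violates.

1. search.y = 23  [list.top = search.top]
2. search.h = 104  [list.h = search.h]
3. search.x = 263  [search.left = 263]
4. search.w = 70  [search.w = 70]

search = (x=263, y=23, w=70, h=104)
violated soft preferences: 19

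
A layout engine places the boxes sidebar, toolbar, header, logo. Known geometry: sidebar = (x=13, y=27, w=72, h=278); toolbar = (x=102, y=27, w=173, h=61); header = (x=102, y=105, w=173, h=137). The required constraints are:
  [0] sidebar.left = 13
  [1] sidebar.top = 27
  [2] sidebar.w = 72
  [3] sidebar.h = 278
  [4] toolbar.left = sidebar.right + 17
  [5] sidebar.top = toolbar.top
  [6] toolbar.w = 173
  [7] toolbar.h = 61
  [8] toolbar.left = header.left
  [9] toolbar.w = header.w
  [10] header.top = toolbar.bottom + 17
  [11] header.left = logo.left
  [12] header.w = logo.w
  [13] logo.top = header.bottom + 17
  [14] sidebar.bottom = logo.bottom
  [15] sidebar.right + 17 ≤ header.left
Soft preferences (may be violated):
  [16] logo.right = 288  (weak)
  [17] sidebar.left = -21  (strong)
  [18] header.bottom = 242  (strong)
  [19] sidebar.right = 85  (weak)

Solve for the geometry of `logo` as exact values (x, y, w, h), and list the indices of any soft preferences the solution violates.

logo = (x=102, y=259, w=173, h=46)
violated soft preferences: 16, 17

1. logo.x = 102  [header.left = logo.left]
2. logo.w = 173  [header.w = logo.w]
3. logo.y = 259  [logo.top = header.bottom + 17]
4. logo.h = 46  [sidebar.bottom = logo.bottom]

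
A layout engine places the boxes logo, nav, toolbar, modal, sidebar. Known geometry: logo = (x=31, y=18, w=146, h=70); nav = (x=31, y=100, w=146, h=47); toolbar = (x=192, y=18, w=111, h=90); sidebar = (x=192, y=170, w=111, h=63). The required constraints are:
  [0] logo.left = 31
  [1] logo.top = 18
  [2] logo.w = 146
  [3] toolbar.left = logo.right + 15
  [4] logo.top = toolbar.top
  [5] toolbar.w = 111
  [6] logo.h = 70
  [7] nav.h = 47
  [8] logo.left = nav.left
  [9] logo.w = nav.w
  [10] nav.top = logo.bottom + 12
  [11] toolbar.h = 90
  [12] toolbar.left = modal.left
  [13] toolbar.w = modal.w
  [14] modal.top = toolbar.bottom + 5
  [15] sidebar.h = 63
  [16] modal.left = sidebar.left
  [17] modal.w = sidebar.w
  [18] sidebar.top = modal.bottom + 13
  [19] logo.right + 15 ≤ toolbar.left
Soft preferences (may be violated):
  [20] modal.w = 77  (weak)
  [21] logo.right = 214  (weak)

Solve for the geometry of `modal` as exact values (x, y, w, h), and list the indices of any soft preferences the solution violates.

modal = (x=192, y=113, w=111, h=44)
violated soft preferences: 20, 21

1. modal.x = 192  [toolbar.left = modal.left]
2. modal.w = 111  [toolbar.w = modal.w]
3. modal.y = 113  [modal.top = toolbar.bottom + 5]
4. modal.h = 44  [sidebar.top = modal.bottom + 13]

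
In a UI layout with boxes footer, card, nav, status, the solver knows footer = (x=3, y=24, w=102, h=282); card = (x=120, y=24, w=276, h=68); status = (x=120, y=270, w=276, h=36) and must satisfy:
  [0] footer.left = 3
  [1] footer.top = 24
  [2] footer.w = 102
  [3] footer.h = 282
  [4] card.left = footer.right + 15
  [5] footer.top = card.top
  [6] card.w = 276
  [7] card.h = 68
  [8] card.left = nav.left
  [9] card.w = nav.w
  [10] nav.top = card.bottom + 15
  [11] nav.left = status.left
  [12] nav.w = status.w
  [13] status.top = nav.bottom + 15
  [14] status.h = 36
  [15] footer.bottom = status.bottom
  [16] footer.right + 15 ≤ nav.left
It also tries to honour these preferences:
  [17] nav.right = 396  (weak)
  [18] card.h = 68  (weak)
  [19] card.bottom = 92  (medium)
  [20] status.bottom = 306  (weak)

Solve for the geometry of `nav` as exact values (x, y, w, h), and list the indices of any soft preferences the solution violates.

1. nav.x = 120  [card.left = nav.left]
2. nav.w = 276  [card.w = nav.w]
3. nav.y = 107  [nav.top = card.bottom + 15]
4. nav.h = 148  [status.top = nav.bottom + 15]

nav = (x=120, y=107, w=276, h=148)
violated soft preferences: none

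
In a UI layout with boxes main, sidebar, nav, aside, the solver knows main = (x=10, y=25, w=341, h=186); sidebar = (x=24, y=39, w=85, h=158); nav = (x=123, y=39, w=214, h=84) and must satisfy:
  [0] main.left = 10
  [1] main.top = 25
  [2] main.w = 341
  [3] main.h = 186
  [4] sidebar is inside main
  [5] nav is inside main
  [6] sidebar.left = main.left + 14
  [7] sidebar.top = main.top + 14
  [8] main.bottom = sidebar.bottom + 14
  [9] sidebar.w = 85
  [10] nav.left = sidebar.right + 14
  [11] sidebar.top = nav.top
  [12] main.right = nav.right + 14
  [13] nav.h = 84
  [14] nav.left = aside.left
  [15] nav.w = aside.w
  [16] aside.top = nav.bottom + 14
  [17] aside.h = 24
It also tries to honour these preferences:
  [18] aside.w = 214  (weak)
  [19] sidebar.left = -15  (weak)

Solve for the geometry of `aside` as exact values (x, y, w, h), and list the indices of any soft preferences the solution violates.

aside = (x=123, y=137, w=214, h=24)
violated soft preferences: 19

1. aside.x = 123  [nav.left = aside.left]
2. aside.w = 214  [nav.w = aside.w]
3. aside.y = 137  [aside.top = nav.bottom + 14]
4. aside.h = 24  [aside.h = 24]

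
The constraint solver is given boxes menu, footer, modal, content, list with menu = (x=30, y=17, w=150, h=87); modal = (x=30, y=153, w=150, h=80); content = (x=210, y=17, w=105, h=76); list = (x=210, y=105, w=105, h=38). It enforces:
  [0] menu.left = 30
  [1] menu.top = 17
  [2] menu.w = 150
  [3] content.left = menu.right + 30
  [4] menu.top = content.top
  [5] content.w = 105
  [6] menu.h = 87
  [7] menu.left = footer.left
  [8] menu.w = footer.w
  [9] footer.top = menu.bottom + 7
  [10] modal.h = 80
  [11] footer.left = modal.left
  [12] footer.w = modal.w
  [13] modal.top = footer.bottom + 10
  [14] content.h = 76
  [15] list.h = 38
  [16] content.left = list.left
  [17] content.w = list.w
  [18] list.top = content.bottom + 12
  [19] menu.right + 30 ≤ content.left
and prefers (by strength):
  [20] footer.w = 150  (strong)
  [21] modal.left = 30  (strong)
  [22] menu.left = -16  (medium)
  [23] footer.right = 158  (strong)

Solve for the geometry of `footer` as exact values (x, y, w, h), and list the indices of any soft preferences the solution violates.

1. footer.x = 30  [menu.left = footer.left]
2. footer.w = 150  [menu.w = footer.w]
3. footer.y = 111  [footer.top = menu.bottom + 7]
4. footer.h = 32  [modal.top = footer.bottom + 10]

footer = (x=30, y=111, w=150, h=32)
violated soft preferences: 22, 23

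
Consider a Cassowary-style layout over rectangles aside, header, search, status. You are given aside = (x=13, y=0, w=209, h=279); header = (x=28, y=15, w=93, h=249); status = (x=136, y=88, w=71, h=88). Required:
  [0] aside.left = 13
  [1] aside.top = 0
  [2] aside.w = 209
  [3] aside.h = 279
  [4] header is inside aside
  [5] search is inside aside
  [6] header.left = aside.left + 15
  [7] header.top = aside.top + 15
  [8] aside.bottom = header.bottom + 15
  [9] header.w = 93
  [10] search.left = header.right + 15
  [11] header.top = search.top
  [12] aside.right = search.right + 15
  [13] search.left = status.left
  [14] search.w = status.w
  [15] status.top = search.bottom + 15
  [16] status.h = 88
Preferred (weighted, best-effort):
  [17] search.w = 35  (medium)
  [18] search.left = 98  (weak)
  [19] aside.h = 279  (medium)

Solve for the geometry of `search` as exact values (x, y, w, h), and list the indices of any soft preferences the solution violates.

1. search.x = 136  [search.left = header.right + 15]
2. search.y = 15  [header.top = search.top]
3. search.w = 71  [aside.right = search.right + 15]
4. search.h = 58  [status.top = search.bottom + 15]

search = (x=136, y=15, w=71, h=58)
violated soft preferences: 17, 18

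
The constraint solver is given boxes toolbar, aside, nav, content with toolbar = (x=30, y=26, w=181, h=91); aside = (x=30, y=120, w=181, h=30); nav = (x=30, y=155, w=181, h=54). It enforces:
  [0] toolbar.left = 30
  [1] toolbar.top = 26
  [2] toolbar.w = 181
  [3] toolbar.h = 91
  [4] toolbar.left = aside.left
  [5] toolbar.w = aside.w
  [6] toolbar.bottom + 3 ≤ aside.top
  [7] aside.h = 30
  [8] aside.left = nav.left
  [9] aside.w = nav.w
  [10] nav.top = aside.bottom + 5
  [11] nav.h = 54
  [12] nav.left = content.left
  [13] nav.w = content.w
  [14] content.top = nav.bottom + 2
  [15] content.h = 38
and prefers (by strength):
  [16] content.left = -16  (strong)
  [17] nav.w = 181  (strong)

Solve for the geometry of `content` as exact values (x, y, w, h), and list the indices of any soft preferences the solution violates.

1. content.x = 30  [nav.left = content.left]
2. content.w = 181  [nav.w = content.w]
3. content.y = 211  [content.top = nav.bottom + 2]
4. content.h = 38  [content.h = 38]

content = (x=30, y=211, w=181, h=38)
violated soft preferences: 16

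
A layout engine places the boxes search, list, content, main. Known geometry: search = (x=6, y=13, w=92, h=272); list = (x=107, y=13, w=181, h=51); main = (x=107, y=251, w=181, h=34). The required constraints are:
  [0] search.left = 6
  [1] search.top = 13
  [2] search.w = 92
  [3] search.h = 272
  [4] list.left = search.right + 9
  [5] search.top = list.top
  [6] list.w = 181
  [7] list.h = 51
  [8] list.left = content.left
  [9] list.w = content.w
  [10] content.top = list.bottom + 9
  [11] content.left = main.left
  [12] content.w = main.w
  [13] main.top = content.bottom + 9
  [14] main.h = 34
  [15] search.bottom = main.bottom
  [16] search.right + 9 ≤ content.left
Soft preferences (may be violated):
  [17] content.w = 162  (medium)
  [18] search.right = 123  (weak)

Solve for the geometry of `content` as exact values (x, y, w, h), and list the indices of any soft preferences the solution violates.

1. content.x = 107  [list.left = content.left]
2. content.w = 181  [list.w = content.w]
3. content.y = 73  [content.top = list.bottom + 9]
4. content.h = 169  [main.top = content.bottom + 9]

content = (x=107, y=73, w=181, h=169)
violated soft preferences: 17, 18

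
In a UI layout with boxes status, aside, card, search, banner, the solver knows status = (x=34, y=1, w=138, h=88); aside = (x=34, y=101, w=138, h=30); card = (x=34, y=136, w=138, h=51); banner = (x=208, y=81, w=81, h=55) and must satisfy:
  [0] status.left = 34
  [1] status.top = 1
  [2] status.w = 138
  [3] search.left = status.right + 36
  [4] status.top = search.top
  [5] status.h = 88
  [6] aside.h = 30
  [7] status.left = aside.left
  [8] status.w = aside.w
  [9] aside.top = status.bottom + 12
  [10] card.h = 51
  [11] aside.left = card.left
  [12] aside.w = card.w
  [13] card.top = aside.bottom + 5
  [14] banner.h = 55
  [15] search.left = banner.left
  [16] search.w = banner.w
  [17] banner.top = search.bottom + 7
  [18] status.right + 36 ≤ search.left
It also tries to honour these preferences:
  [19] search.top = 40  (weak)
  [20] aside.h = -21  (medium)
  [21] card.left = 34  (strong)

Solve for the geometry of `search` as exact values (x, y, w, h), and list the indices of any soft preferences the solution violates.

1. search.x = 208  [search.left = status.right + 36]
2. search.y = 1  [status.top = search.top]
3. search.w = 81  [search.w = banner.w]
4. search.h = 73  [banner.top = search.bottom + 7]

search = (x=208, y=1, w=81, h=73)
violated soft preferences: 19, 20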